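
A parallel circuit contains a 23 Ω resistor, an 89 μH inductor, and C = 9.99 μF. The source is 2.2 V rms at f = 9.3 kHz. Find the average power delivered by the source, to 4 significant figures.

ω = 2πf = 58430 rad/s
X_L = ωL = 5.201 Ω
X_C = 1/(ωC) = 1.713 Ω
Parallel: admittances add. Y = 1/R + 1/(jωL) + jωC
Y = (0.04348 + j0.3915) S
|Y| = 0.3939 S → |Z| = 1/|Y| = 2.539 Ω, ∠Z = −∠Y = -83.66°
I = V/|Z| = 866.5 mA
P = VI cos φ = 2.2 × 0.8665 × cos(-83.66°) = 210.4 mW

210.4 mW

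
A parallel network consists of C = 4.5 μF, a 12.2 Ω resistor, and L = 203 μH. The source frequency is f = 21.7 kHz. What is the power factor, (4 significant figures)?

ω = 2πf = 136300 rad/s
X_L = ωL = 27.68 Ω
X_C = 1/(ωC) = 1.630 Ω
Parallel: admittances add. Y = 1/R + 1/(jωL) + jωC
Y = (0.08197 + j0.5774) S
|Y| = 0.5832 S → |Z| = 1/|Y| = 1.715 Ω, ∠Z = −∠Y = -81.92°
cos φ = cos(-81.92°) = 0.1405

0.1405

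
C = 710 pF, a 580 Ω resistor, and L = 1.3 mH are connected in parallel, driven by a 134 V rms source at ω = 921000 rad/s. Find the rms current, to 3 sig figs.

X_L = ωL = 1200 Ω
X_C = 1/(ωC) = 1530 Ω
Parallel: admittances add. Y = 1/R + 1/(jωL) + jωC
Y = (0.00172 − j0.000181) S
|Y| = 0.00173 S → |Z| = 1/|Y| = 577 Ω, ∠Z = −∠Y = 6.00°
I = V/|Z| = 134/577 = 232 mA

232 mA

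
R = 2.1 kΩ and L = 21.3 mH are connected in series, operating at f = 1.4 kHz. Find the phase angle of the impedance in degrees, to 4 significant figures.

5.098°

ω = 2πf = 8796 rad/s
X_L = ωL = 187.4 Ω
Z = 2100 + j187.4 Ω
|Z| = √(2100² + 187.4²) = 2108 Ω
∠Z = arctan(187.4/2100) = 5.098°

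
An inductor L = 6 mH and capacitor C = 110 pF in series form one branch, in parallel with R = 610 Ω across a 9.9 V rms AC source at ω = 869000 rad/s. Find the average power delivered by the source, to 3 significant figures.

X_L = ωL = 5210 Ω
X_C = 1/(ωC) = 10500 Ω
Branch 1: Z₁ = R = 610 Ω
Branch 2 (series LC): Z₂ = j(X_L − X_C) = −j5250 Ω
Parallel: Z = Z₁Z₂/(Z₁+Z₂), |Z| = 606 Ω, ∠Z = -6.63°
I = V/|Z| = 16.3 mA
P = VI cos φ = 9.9 × 0.0163 × cos(-6.63°) = 161 mW

161 mW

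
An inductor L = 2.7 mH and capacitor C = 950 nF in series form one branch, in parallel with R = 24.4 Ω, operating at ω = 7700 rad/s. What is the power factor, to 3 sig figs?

0.979

X_L = ωL = 20.8 Ω
X_C = 1/(ωC) = 137 Ω
Branch 1: Z₁ = R = 24.4 Ω
Branch 2 (series LC): Z₂ = j(X_L − X_C) = −j116 Ω
Parallel: Z = Z₁Z₂/(Z₁+Z₂), |Z| = 23.9 Ω, ∠Z = -11.9°
cos φ = cos(-11.9°) = 0.979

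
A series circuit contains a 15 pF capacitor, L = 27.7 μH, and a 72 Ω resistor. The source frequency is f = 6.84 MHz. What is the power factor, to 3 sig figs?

0.196

ω = 2πf = 4.298e+07 rad/s
X_L = ωL = 1190 Ω
X_C = 1/(ωC) = 1550 Ω
Net reactance X = X_L − X_C = -361 Ω
Z = 72.0 − j361 Ω
|Z| = √(72.0² + 361²) = 368 Ω
∠Z = arctan(-361/72.0) = -78.7°
cos φ = cos(-78.7°) = 0.196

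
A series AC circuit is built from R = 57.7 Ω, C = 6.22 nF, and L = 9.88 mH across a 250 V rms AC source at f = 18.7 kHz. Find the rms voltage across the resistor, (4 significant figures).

ω = 2πf = 117500 rad/s
X_L = ωL = 1161 Ω
X_C = 1/(ωC) = 1368 Ω
Net reactance X = X_L − X_C = -207.5 Ω
Z = 57.70 − j207.5 Ω
|Z| = √(57.70² + 207.5²) = 215.3 Ω
I = V/|Z| = 1.161 A
V_R = I·|Z_R| = 1.161 × 57.70 = 66.99 V

66.99 V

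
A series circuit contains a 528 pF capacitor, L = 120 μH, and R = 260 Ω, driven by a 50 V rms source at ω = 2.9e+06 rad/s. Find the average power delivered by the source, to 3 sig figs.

4.05 W

X_L = ωL = 348 Ω
X_C = 1/(ωC) = 653 Ω
Net reactance X = X_L − X_C = -305 Ω
Z = 260 − j305 Ω
|Z| = √(260² + 305²) = 401 Ω
∠Z = arctan(-305/260) = -49.6°
I = V/|Z| = 125 mA
P = VI cos φ = 50 × 0.125 × cos(-49.6°) = 4.05 W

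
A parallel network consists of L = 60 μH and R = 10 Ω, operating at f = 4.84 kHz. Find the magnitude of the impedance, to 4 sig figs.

ω = 2πf = 30410 rad/s
X_L = ωL = 1.825 Ω
Parallel: admittances add. Y = 1/R + 1/(jωL)
Y = (0.1000 − j0.5481) S
|Y| = 0.5571 S → |Z| = 1/|Y| = 1.795 Ω, ∠Z = −∠Y = 79.66°

1.795 Ω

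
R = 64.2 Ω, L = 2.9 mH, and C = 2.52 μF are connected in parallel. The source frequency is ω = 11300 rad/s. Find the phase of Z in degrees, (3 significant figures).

7.46°

X_L = ωL = 32.8 Ω
X_C = 1/(ωC) = 35.1 Ω
Parallel: admittances add. Y = 1/R + 1/(jωL) + jωC
Y = (0.0156 − j0.00204) S
|Y| = 0.0157 S → |Z| = 1/|Y| = 63.7 Ω, ∠Z = −∠Y = 7.46°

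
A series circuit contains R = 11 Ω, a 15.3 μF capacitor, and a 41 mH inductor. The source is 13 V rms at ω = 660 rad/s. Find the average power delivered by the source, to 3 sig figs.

351 mW

X_L = ωL = 27.1 Ω
X_C = 1/(ωC) = 99.0 Ω
Net reactance X = X_L − X_C = -72.0 Ω
Z = 11.0 − j72.0 Ω
|Z| = √(11.0² + 72.0²) = 72.8 Ω
∠Z = arctan(-72.0/11.0) = -81.3°
I = V/|Z| = 179 mA
P = VI cos φ = 13 × 0.179 × cos(-81.3°) = 351 mW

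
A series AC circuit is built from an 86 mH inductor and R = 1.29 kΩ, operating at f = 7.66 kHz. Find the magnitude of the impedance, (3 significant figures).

4340 Ω

ω = 2πf = 48130 rad/s
X_L = ωL = 4140 Ω
Z = 1290 + j4140 Ω
|Z| = √(1290² + 4140²) = 4340 Ω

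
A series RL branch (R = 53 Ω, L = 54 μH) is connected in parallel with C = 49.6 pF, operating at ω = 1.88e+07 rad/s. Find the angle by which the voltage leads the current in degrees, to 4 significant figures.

X_L = ωL = 1015 Ω
X_C = 1/(ωC) = 1072 Ω
Branch 1 (R+jX_L): Z₁ = 53.00 + j1015 Ω, |Z₁| = 1017 Ω
Branch 2 (−jX_C): Z₂ = −j1072 Ω
Parallel: Z = Z₁Z₂/(Z₁+Z₂), |Z| = 13980 Ω, ∠Z = 44.20°

44.20°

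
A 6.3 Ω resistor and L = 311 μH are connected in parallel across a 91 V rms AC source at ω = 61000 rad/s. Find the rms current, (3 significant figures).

X_L = ωL = 19.0 Ω
Parallel: admittances add. Y = 1/R + 1/(jωL)
Y = (0.159 − j0.0527) S
|Y| = 0.167 S → |Z| = 1/|Y| = 5.98 Ω, ∠Z = −∠Y = 18.4°
I = V/|Z| = 91/5.98 = 15.2 A

15.2 A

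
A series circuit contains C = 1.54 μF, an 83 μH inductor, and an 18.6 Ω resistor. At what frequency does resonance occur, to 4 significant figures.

14.08 kHz

ω₀ = 1/√(LC) = 1/√(8.3e-05 × 1.54e-06) = 88450 rad/s
f₀ = ω₀/(2π) = 14.08 kHz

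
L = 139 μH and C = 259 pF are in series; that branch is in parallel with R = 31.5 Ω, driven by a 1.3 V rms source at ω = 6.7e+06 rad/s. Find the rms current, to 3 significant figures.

41.4 mA

X_L = ωL = 931 Ω
X_C = 1/(ωC) = 576 Ω
Branch 1: Z₁ = R = 31.5 Ω
Branch 2 (series LC): Z₂ = j(X_L − X_C) = j355 Ω
Parallel: Z = Z₁Z₂/(Z₁+Z₂), |Z| = 31.4 Ω, ∠Z = 5.07°
I = V/|Z| = 1.3/31.4 = 41.4 mA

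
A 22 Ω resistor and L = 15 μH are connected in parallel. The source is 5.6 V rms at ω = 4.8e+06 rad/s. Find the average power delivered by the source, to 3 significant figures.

X_L = ωL = 72.0 Ω
Parallel: admittances add. Y = 1/R + 1/(jωL)
Y = (0.0455 − j0.0139) S
|Y| = 0.0475 S → |Z| = 1/|Y| = 21.0 Ω, ∠Z = −∠Y = 17.0°
I = V/|Z| = 266 mA
P = VI cos φ = 5.6 × 0.266 × cos(17.0°) = 1.43 W

1.43 W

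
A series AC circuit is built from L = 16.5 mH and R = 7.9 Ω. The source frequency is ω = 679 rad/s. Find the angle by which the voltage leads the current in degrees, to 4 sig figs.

54.81°

X_L = ωL = 11.20 Ω
Z = 7.900 + j11.20 Ω
|Z| = √(7.900² + 11.20²) = 13.71 Ω
∠Z = arctan(11.20/7.900) = 54.81°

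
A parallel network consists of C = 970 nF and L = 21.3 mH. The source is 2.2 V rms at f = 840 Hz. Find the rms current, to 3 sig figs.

8.31 mA

ω = 2πf = 5278 rad/s
X_L = ωL = 112 Ω
X_C = 1/(ωC) = 195 Ω
Parallel: admittances add. Y = 1/(jωL) + jωC
Y = (0 − j0.00378) S
|Y| = 0.00378 S → |Z| = 1/|Y| = 265 Ω, ∠Z = −∠Y = 90.0°
I = V/|Z| = 2.2/265 = 8.31 mA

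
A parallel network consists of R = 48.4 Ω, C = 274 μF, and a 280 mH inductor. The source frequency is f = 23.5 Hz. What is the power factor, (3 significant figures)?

ω = 2πf = 147.7 rad/s
X_L = ωL = 41.3 Ω
X_C = 1/(ωC) = 24.7 Ω
Parallel: admittances add. Y = 1/R + 1/(jωL) + jωC
Y = (0.0207 + j0.0163) S
|Y| = 0.0263 S → |Z| = 1/|Y| = 38.0 Ω, ∠Z = −∠Y = -38.2°
cos φ = cos(-38.2°) = 0.786

0.786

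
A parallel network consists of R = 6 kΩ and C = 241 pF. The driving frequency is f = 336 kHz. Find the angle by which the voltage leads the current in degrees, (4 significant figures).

-71.86°

ω = 2πf = 2.111e+06 rad/s
X_C = 1/(ωC) = 1965 Ω
Parallel: admittances add. Y = 1/R + jωC
Y = (0.0001667 + j0.0005088) S
|Y| = 0.0005354 S → |Z| = 1/|Y| = 1868 Ω, ∠Z = −∠Y = -71.86°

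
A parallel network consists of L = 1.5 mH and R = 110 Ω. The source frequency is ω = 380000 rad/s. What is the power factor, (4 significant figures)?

0.9819

X_L = ωL = 570.0 Ω
Parallel: admittances add. Y = 1/R + 1/(jωL)
Y = (0.009091 − j0.001754) S
|Y| = 0.009259 S → |Z| = 1/|Y| = 108.0 Ω, ∠Z = −∠Y = 10.92°
cos φ = cos(10.92°) = 0.9819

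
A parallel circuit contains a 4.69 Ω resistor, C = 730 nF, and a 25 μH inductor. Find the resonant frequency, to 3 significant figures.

37.3 kHz

ω₀ = 1/√(LC) = 1/√(2.5e-05 × 7.3e-07) = 234100 rad/s
f₀ = ω₀/(2π) = 37.3 kHz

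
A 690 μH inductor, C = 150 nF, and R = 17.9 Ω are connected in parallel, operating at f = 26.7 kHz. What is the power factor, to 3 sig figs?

0.959

ω = 2πf = 167800 rad/s
X_L = ωL = 116 Ω
X_C = 1/(ωC) = 39.7 Ω
Parallel: admittances add. Y = 1/R + 1/(jωL) + jωC
Y = (0.0559 + j0.0165) S
|Y| = 0.0583 S → |Z| = 1/|Y| = 17.2 Ω, ∠Z = −∠Y = -16.5°
cos φ = cos(-16.5°) = 0.959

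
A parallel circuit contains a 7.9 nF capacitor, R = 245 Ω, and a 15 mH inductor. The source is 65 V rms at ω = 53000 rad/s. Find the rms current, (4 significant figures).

270.9 mA

X_L = ωL = 795.0 Ω
X_C = 1/(ωC) = 2388 Ω
Parallel: admittances add. Y = 1/R + 1/(jωL) + jωC
Y = (0.004082 − j0.0008392) S
|Y| = 0.004167 S → |Z| = 1/|Y| = 240.0 Ω, ∠Z = −∠Y = 11.62°
I = V/|Z| = 65/240.0 = 270.9 mA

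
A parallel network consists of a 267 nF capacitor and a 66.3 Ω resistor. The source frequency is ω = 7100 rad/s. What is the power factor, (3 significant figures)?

0.992

X_C = 1/(ωC) = 528 Ω
Parallel: admittances add. Y = 1/R + jωC
Y = (0.0151 + j0.00190) S
|Y| = 0.0152 S → |Z| = 1/|Y| = 65.8 Ω, ∠Z = −∠Y = -7.16°
cos φ = cos(-7.16°) = 0.992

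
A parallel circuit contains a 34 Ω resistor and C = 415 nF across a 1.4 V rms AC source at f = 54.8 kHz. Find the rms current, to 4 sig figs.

ω = 2πf = 344300 rad/s
X_C = 1/(ωC) = 6.998 Ω
Parallel: admittances add. Y = 1/R + jωC
Y = (0.02941 + j0.1429) S
|Y| = 0.1459 S → |Z| = 1/|Y| = 6.855 Ω, ∠Z = −∠Y = -78.37°
I = V/|Z| = 1.4/6.855 = 204.2 mA

204.2 mA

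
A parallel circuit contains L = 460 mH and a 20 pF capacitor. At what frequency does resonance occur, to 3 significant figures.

ω₀ = 1/√(LC) = 1/√(0.46 × 2e-11) = 329700 rad/s
f₀ = ω₀/(2π) = 52.5 kHz

52.5 kHz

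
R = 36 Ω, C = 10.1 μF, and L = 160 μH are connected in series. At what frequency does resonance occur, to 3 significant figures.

ω₀ = 1/√(LC) = 1/√(0.00016 × 1.01e-05) = 24880 rad/s
f₀ = ω₀/(2π) = 3.96 kHz

3.96 kHz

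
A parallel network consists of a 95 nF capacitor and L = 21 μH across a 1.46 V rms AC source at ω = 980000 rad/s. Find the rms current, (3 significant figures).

65.0 mA

X_L = ωL = 20.6 Ω
X_C = 1/(ωC) = 10.7 Ω
Parallel: admittances add. Y = 1/(jωL) + jωC
Y = (0 + j0.0445) S
|Y| = 0.0445 S → |Z| = 1/|Y| = 22.5 Ω, ∠Z = −∠Y = -90.0°
I = V/|Z| = 1.46/22.5 = 65.0 mA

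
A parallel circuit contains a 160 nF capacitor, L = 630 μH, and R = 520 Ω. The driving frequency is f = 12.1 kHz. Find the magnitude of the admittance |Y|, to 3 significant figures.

ω = 2πf = 76030 rad/s
X_L = ωL = 47.9 Ω
X_C = 1/(ωC) = 82.2 Ω
Parallel: admittances add. Y = 1/R + 1/(jωL) + jωC
Y = (0.00192 − j0.00871) S
|Y| = 0.00892 S → |Z| = 1/|Y| = 112 Ω, ∠Z = −∠Y = 77.6°

8.92 mS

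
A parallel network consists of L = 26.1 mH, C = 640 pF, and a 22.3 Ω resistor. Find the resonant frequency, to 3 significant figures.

38.9 kHz

ω₀ = 1/√(LC) = 1/√(0.0261 × 6.4e-10) = 244700 rad/s
f₀ = ω₀/(2π) = 38.9 kHz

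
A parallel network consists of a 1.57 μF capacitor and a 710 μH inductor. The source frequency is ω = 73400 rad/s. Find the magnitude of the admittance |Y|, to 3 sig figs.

96.0 mS

X_L = ωL = 52.1 Ω
X_C = 1/(ωC) = 8.68 Ω
Parallel: admittances add. Y = 1/(jωL) + jωC
Y = (0 + j0.0960) S
|Y| = 0.0960 S → |Z| = 1/|Y| = 10.4 Ω, ∠Z = −∠Y = -90.0°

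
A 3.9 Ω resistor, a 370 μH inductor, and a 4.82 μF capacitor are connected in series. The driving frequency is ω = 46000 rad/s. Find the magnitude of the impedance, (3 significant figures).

X_L = ωL = 17.0 Ω
X_C = 1/(ωC) = 4.51 Ω
Net reactance X = X_L − X_C = 12.5 Ω
Z = 3.90 + j12.5 Ω
|Z| = √(3.90² + 12.5²) = 13.1 Ω

13.1 Ω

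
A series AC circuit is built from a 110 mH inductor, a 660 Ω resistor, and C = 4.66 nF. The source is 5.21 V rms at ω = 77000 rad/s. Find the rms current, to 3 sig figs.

911 μA

X_L = ωL = 8470 Ω
X_C = 1/(ωC) = 2790 Ω
Net reactance X = X_L − X_C = 5680 Ω
Z = 660 + j5680 Ω
|Z| = √(660² + 5680²) = 5720 Ω
I = V/|Z| = 5.21/5720 = 911 μA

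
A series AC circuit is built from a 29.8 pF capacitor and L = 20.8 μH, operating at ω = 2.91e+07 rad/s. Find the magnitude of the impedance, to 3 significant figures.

548 Ω

X_L = ωL = 605 Ω
X_C = 1/(ωC) = 1150 Ω
Net reactance X = X_L − X_C = -548 Ω
Z = − j548 Ω
|Z| = √(0² + 548²) = 548 Ω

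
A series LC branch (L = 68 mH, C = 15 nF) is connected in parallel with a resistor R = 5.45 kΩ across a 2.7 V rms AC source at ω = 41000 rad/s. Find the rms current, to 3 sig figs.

2.38 mA

X_L = ωL = 2790 Ω
X_C = 1/(ωC) = 1630 Ω
Branch 1: Z₁ = R = 5450 Ω
Branch 2 (series LC): Z₂ = j(X_L − X_C) = j1160 Ω
Parallel: Z = Z₁Z₂/(Z₁+Z₂), |Z| = 1140 Ω, ∠Z = 78.0°
I = V/|Z| = 2.7/1140 = 2.38 mA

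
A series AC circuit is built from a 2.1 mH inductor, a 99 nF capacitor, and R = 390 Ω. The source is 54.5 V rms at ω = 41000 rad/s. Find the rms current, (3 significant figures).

129 mA

X_L = ωL = 86.1 Ω
X_C = 1/(ωC) = 246 Ω
Net reactance X = X_L − X_C = -160 Ω
Z = 390 − j160 Ω
|Z| = √(390² + 160²) = 422 Ω
I = V/|Z| = 54.5/422 = 129 mA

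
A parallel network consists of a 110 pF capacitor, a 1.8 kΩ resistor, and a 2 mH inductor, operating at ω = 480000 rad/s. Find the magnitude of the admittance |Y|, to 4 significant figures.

1.134 mS

X_L = ωL = 960.0 Ω
X_C = 1/(ωC) = 18940 Ω
Parallel: admittances add. Y = 1/R + 1/(jωL) + jωC
Y = (0.0005556 − j0.0009889) S
|Y| = 0.001134 S → |Z| = 1/|Y| = 881.6 Ω, ∠Z = −∠Y = 60.67°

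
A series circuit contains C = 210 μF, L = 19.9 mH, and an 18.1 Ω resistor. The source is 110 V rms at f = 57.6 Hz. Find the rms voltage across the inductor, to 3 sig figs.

41.6 V

ω = 2πf = 361.9 rad/s
X_L = ωL = 7.20 Ω
X_C = 1/(ωC) = 13.2 Ω
Net reactance X = X_L − X_C = -5.96 Ω
Z = 18.1 − j5.96 Ω
|Z| = √(18.1² + 5.96²) = 19.1 Ω
I = V/|Z| = 5.77 A
V_L = I·|Z_L| = 5.77 × 7.20 = 41.6 V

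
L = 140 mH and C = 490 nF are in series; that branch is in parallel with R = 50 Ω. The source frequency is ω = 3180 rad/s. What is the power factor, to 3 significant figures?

0.969

X_L = ωL = 445 Ω
X_C = 1/(ωC) = 642 Ω
Branch 1: Z₁ = R = 50.0 Ω
Branch 2 (series LC): Z₂ = j(X_L − X_C) = −j197 Ω
Parallel: Z = Z₁Z₂/(Z₁+Z₂), |Z| = 48.5 Ω, ∠Z = -14.3°
cos φ = cos(-14.3°) = 0.969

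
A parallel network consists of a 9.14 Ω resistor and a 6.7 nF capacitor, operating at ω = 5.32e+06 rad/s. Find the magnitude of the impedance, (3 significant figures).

X_C = 1/(ωC) = 28.1 Ω
Parallel: admittances add. Y = 1/R + jωC
Y = (0.109 + j0.0356) S
|Y| = 0.115 S → |Z| = 1/|Y| = 8.69 Ω, ∠Z = −∠Y = -18.0°

8.69 Ω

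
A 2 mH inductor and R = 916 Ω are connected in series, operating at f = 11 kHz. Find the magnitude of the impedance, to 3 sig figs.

ω = 2πf = 69120 rad/s
X_L = ωL = 138 Ω
Z = 916 + j138 Ω
|Z| = √(916² + 138²) = 926 Ω

926 Ω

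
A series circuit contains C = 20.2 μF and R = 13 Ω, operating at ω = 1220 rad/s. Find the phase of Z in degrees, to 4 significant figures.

X_C = 1/(ωC) = 40.58 Ω
Z = 13.00 − j40.58 Ω
|Z| = √(13.00² + 40.58²) = 42.61 Ω
∠Z = arctan(-40.58/13.00) = -72.24°

-72.24°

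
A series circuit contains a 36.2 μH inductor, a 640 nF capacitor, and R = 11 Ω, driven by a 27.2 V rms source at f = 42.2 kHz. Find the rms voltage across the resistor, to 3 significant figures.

ω = 2πf = 265200 rad/s
X_L = ωL = 9.60 Ω
X_C = 1/(ωC) = 5.89 Ω
Net reactance X = X_L − X_C = 3.71 Ω
Z = 11.0 + j3.71 Ω
|Z| = √(11.0² + 3.71²) = 11.6 Ω
I = V/|Z| = 2.34 A
V_R = I·|Z_R| = 2.34 × 11.0 = 25.8 V

25.8 V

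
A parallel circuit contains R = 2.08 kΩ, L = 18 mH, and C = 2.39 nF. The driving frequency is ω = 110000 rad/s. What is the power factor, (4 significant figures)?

X_L = ωL = 1980 Ω
X_C = 1/(ωC) = 3804 Ω
Parallel: admittances add. Y = 1/R + 1/(jωL) + jωC
Y = (0.0004808 − j0.0002422) S
|Y| = 0.0005383 S → |Z| = 1/|Y| = 1858 Ω, ∠Z = −∠Y = 26.73°
cos φ = cos(26.73°) = 0.8931

0.8931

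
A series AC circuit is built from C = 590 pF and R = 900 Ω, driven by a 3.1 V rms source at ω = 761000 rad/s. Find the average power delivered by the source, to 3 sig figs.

1.50 mW

X_C = 1/(ωC) = 2230 Ω
Z = 900 − j2230 Ω
|Z| = √(900² + 2230²) = 2400 Ω
∠Z = arctan(-2230/900) = -68.0°
I = V/|Z| = 1.29 mA
P = VI cos φ = 3.1 × 0.00129 × cos(-68.0°) = 1.50 mW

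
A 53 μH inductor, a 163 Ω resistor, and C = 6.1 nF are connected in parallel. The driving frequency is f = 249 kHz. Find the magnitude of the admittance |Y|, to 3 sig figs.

ω = 2πf = 1.565e+06 rad/s
X_L = ωL = 82.9 Ω
X_C = 1/(ωC) = 105 Ω
Parallel: admittances add. Y = 1/R + 1/(jωL) + jωC
Y = (0.00613 − j0.00252) S
|Y| = 0.00663 S → |Z| = 1/|Y| = 151 Ω, ∠Z = −∠Y = 22.3°

6.63 mS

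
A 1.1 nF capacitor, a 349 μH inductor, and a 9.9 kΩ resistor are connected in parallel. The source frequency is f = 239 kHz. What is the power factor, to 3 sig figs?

0.367

ω = 2πf = 1.502e+06 rad/s
X_L = ωL = 524 Ω
X_C = 1/(ωC) = 605 Ω
Parallel: admittances add. Y = 1/R + 1/(jωL) + jωC
Y = (0.000101 − j0.000256) S
|Y| = 0.000275 S → |Z| = 1/|Y| = 3630 Ω, ∠Z = −∠Y = 68.5°
cos φ = cos(68.5°) = 0.367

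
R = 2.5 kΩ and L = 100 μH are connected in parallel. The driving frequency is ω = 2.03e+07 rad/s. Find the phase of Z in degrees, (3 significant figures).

X_L = ωL = 2030 Ω
Parallel: admittances add. Y = 1/R + 1/(jωL)
Y = (0.000400 − j0.000493) S
|Y| = 0.000635 S → |Z| = 1/|Y| = 1580 Ω, ∠Z = −∠Y = 50.9°

50.9°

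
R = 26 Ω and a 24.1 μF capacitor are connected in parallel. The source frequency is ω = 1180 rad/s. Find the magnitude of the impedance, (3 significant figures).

20.9 Ω

X_C = 1/(ωC) = 35.2 Ω
Parallel: admittances add. Y = 1/R + jωC
Y = (0.0385 + j0.0284) S
|Y| = 0.0478 S → |Z| = 1/|Y| = 20.9 Ω, ∠Z = −∠Y = -36.5°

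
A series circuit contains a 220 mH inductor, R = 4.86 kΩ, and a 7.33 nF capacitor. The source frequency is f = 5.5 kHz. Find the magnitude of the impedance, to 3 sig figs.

ω = 2πf = 34560 rad/s
X_L = ωL = 7600 Ω
X_C = 1/(ωC) = 3950 Ω
Net reactance X = X_L − X_C = 3650 Ω
Z = 4860 + j3650 Ω
|Z| = √(4860² + 3650²) = 6080 Ω

6080 Ω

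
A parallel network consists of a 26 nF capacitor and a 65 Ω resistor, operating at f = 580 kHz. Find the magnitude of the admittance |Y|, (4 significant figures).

95.99 mS

ω = 2πf = 3.644e+06 rad/s
X_C = 1/(ωC) = 10.55 Ω
Parallel: admittances add. Y = 1/R + jωC
Y = (0.01538 + j0.09475) S
|Y| = 0.09599 S → |Z| = 1/|Y| = 10.42 Ω, ∠Z = −∠Y = -80.78°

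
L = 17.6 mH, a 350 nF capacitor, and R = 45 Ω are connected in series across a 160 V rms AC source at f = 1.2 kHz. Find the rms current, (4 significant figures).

639.2 mA

ω = 2πf = 7540 rad/s
X_L = ωL = 132.7 Ω
X_C = 1/(ωC) = 378.9 Ω
Net reactance X = X_L − X_C = -246.2 Ω
Z = 45.00 − j246.2 Ω
|Z| = √(45.00² + 246.2²) = 250.3 Ω
I = V/|Z| = 160/250.3 = 639.2 mA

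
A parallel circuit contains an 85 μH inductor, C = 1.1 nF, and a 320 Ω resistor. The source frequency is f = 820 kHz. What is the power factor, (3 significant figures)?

ω = 2πf = 5.152e+06 rad/s
X_L = ωL = 438 Ω
X_C = 1/(ωC) = 176 Ω
Parallel: admittances add. Y = 1/R + 1/(jωL) + jωC
Y = (0.00313 + j0.00338) S
|Y| = 0.00461 S → |Z| = 1/|Y| = 217 Ω, ∠Z = −∠Y = -47.3°
cos φ = cos(-47.3°) = 0.678

0.678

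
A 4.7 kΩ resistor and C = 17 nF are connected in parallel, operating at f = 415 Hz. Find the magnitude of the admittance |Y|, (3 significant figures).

ω = 2πf = 2608 rad/s
X_C = 1/(ωC) = 22600 Ω
Parallel: admittances add. Y = 1/R + jωC
Y = (0.000213 + j4.43e-05) S
|Y| = 0.000217 S → |Z| = 1/|Y| = 4600 Ω, ∠Z = −∠Y = -11.8°

217 μS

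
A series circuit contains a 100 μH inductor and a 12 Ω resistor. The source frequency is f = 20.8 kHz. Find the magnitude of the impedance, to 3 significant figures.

ω = 2πf = 130700 rad/s
X_L = ωL = 13.1 Ω
Z = 12.0 + j13.1 Ω
|Z| = √(12.0² + 13.1²) = 17.7 Ω

17.7 Ω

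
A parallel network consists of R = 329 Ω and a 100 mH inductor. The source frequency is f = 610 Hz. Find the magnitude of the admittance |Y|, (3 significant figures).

ω = 2πf = 3833 rad/s
X_L = ωL = 383 Ω
Parallel: admittances add. Y = 1/R + 1/(jωL)
Y = (0.00304 − j0.00261) S
|Y| = 0.00401 S → |Z| = 1/|Y| = 250 Ω, ∠Z = −∠Y = 40.6°

4.01 mS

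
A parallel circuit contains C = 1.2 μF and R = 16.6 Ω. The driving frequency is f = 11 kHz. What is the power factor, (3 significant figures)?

ω = 2πf = 69120 rad/s
X_C = 1/(ωC) = 12.1 Ω
Parallel: admittances add. Y = 1/R + jωC
Y = (0.0602 + j0.0829) S
|Y| = 0.103 S → |Z| = 1/|Y| = 9.76 Ω, ∠Z = −∠Y = -54.0°
cos φ = cos(-54.0°) = 0.588

0.588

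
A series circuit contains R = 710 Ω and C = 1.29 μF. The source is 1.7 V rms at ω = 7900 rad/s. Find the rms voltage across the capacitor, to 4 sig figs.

0.2327 V

X_C = 1/(ωC) = 98.13 Ω
Z = 710.0 − j98.13 Ω
|Z| = √(710.0² + 98.13²) = 716.7 Ω
I = V/|Z| = 2.372 mA
V_C = I·|Z_C| = 0.002372 × 98.13 = 0.2327 V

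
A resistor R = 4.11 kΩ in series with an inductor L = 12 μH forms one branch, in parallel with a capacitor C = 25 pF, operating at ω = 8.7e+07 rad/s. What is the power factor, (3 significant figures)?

X_L = ωL = 1040 Ω
X_C = 1/(ωC) = 460 Ω
Branch 1 (R+jX_L): Z₁ = 4110 + j1040 Ω, |Z₁| = 4240 Ω
Branch 2 (−jX_C): Z₂ = −j460 Ω
Parallel: Z = Z₁Z₂/(Z₁+Z₂), |Z| = 470 Ω, ∠Z = -83.8°
cos φ = cos(-83.8°) = 0.107

0.107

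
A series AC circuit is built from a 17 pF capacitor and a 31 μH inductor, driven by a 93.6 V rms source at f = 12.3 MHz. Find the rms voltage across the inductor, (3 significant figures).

ω = 2πf = 7.728e+07 rad/s
X_L = ωL = 2400 Ω
X_C = 1/(ωC) = 761 Ω
Net reactance X = X_L − X_C = 1630 Ω
Z = j1630 Ω
|Z| = √(0² + 1630²) = 1630 Ω
I = V/|Z| = 57.3 mA
V_L = I·|Z_L| = 0.0573 × 2400 = 137 V

137 V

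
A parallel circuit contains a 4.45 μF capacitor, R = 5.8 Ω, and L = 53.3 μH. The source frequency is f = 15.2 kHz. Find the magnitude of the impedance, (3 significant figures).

ω = 2πf = 95500 rad/s
X_L = ωL = 5.09 Ω
X_C = 1/(ωC) = 2.35 Ω
Parallel: admittances add. Y = 1/R + 1/(jωL) + jωC
Y = (0.172 + j0.229) S
|Y| = 0.286 S → |Z| = 1/|Y| = 3.49 Ω, ∠Z = −∠Y = -53.0°

3.49 Ω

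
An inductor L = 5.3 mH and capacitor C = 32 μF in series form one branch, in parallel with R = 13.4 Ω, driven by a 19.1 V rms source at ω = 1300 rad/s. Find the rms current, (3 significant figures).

X_L = ωL = 6.89 Ω
X_C = 1/(ωC) = 24.0 Ω
Branch 1: Z₁ = R = 13.4 Ω
Branch 2 (series LC): Z₂ = j(X_L − X_C) = −j17.1 Ω
Parallel: Z = Z₁Z₂/(Z₁+Z₂), |Z| = 10.6 Ω, ∠Z = -38.0°
I = V/|Z| = 19.1/10.6 = 1.81 A

1.81 A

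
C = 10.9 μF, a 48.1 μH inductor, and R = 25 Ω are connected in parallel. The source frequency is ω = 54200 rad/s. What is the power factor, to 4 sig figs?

X_L = ωL = 2.607 Ω
X_C = 1/(ωC) = 1.693 Ω
Parallel: admittances add. Y = 1/R + 1/(jωL) + jωC
Y = (0.04000 + j0.2072) S
|Y| = 0.2110 S → |Z| = 1/|Y| = 4.739 Ω, ∠Z = −∠Y = -79.07°
cos φ = cos(-79.07°) = 0.1896

0.1896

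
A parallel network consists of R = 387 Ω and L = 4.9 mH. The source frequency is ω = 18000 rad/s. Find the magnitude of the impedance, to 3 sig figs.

86.0 Ω

X_L = ωL = 88.2 Ω
Parallel: admittances add. Y = 1/R + 1/(jωL)
Y = (0.00258 − j0.0113) S
|Y| = 0.0116 S → |Z| = 1/|Y| = 86.0 Ω, ∠Z = −∠Y = 77.2°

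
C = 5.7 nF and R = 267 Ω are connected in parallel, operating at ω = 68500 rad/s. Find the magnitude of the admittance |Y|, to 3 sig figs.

X_C = 1/(ωC) = 2560 Ω
Parallel: admittances add. Y = 1/R + jωC
Y = (0.00375 + j0.000390) S
|Y| = 0.00377 S → |Z| = 1/|Y| = 266 Ω, ∠Z = −∠Y = -5.95°

3.77 mS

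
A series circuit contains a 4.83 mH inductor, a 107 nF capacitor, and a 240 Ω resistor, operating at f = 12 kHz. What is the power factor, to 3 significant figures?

0.707

ω = 2πf = 75400 rad/s
X_L = ωL = 364 Ω
X_C = 1/(ωC) = 124 Ω
Net reactance X = X_L − X_C = 240 Ω
Z = 240 + j240 Ω
|Z| = √(240² + 240²) = 340 Ω
∠Z = arctan(240/240) = 45.0°
cos φ = cos(45.0°) = 0.707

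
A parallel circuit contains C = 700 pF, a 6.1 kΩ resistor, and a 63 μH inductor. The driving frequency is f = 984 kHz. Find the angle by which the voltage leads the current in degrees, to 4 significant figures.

ω = 2πf = 6.183e+06 rad/s
X_L = ωL = 389.5 Ω
X_C = 1/(ωC) = 231.1 Ω
Parallel: admittances add. Y = 1/R + 1/(jωL) + jωC
Y = (0.0001639 + j0.001761) S
|Y| = 0.001768 S → |Z| = 1/|Y| = 565.6 Ω, ∠Z = −∠Y = -84.68°

-84.68°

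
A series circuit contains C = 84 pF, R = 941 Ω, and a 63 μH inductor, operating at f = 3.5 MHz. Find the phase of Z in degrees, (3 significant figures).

41.9°

ω = 2πf = 2.199e+07 rad/s
X_L = ωL = 1390 Ω
X_C = 1/(ωC) = 541 Ω
Net reactance X = X_L − X_C = 844 Ω
Z = 941 + j844 Ω
|Z| = √(941² + 844²) = 1260 Ω
∠Z = arctan(844/941) = 41.9°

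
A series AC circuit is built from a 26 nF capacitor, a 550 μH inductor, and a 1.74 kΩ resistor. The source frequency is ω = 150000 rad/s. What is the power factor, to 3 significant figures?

0.995

X_L = ωL = 82.5 Ω
X_C = 1/(ωC) = 256 Ω
Net reactance X = X_L − X_C = -174 Ω
Z = 1740 − j174 Ω
|Z| = √(1740² + 174²) = 1750 Ω
∠Z = arctan(-174/1740) = -5.71°
cos φ = cos(-5.71°) = 0.995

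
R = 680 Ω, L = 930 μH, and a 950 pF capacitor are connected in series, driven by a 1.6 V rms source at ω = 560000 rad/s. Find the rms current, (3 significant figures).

1.05 mA

X_L = ωL = 521 Ω
X_C = 1/(ωC) = 1880 Ω
Net reactance X = X_L − X_C = -1360 Ω
Z = 680 − j1360 Ω
|Z| = √(680² + 1360²) = 1520 Ω
I = V/|Z| = 1.6/1520 = 1.05 mA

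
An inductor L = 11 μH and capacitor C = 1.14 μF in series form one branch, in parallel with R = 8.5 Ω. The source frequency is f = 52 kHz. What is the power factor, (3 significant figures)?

ω = 2πf = 326700 rad/s
X_L = ωL = 3.59 Ω
X_C = 1/(ωC) = 2.68 Ω
Branch 1: Z₁ = R = 8.50 Ω
Branch 2 (series LC): Z₂ = j(X_L − X_C) = j0.909 Ω
Parallel: Z = Z₁Z₂/(Z₁+Z₂), |Z| = 0.904 Ω, ∠Z = 83.9°
cos φ = cos(83.9°) = 0.106

0.106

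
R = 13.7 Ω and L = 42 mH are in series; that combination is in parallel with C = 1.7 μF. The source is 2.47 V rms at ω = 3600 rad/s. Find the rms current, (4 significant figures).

1.826 mA

X_L = ωL = 151.2 Ω
X_C = 1/(ωC) = 163.4 Ω
Branch 1 (R+jX_L): Z₁ = 13.70 + j151.2 Ω, |Z₁| = 151.8 Ω
Branch 2 (−jX_C): Z₂ = −j163.4 Ω
Parallel: Z = Z₁Z₂/(Z₁+Z₂), |Z| = 1352 Ω, ∠Z = 36.51°
I = V/|Z| = 2.47/1352 = 1.826 mA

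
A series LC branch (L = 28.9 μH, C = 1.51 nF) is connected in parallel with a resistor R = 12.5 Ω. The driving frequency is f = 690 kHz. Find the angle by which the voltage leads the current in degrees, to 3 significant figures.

-24.5°

ω = 2πf = 4.335e+06 rad/s
X_L = ωL = 125 Ω
X_C = 1/(ωC) = 153 Ω
Branch 1: Z₁ = R = 12.5 Ω
Branch 2 (series LC): Z₂ = j(X_L − X_C) = −j27.5 Ω
Parallel: Z = Z₁Z₂/(Z₁+Z₂), |Z| = 11.4 Ω, ∠Z = -24.5°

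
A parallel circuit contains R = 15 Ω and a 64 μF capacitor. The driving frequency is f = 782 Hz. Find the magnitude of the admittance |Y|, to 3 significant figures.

321 mS

ω = 2πf = 4913 rad/s
X_C = 1/(ωC) = 3.18 Ω
Parallel: admittances add. Y = 1/R + jωC
Y = (0.0667 + j0.314) S
|Y| = 0.321 S → |Z| = 1/|Y| = 3.11 Ω, ∠Z = −∠Y = -78.0°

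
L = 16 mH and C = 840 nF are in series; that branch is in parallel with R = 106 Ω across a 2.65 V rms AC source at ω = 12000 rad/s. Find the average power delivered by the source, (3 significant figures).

X_L = ωL = 192 Ω
X_C = 1/(ωC) = 99.2 Ω
Branch 1: Z₁ = R = 106 Ω
Branch 2 (series LC): Z₂ = j(X_L − X_C) = j92.8 Ω
Parallel: Z = Z₁Z₂/(Z₁+Z₂), |Z| = 69.8 Ω, ∠Z = 48.8°
I = V/|Z| = 38.0 mA
P = VI cos φ = 2.65 × 0.0380 × cos(48.8°) = 66.2 mW

66.2 mW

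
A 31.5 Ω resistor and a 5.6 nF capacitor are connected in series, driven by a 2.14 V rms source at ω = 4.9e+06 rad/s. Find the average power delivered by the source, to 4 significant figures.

62.17 mW

X_C = 1/(ωC) = 36.44 Ω
Z = 31.50 − j36.44 Ω
|Z| = √(31.50² + 36.44²) = 48.17 Ω
∠Z = arctan(-36.44/31.50) = -49.16°
I = V/|Z| = 44.43 mA
P = VI cos φ = 2.14 × 0.04443 × cos(-49.16°) = 62.17 mW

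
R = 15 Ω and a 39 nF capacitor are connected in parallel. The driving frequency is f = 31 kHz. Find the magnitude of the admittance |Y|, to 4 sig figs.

67.10 mS

ω = 2πf = 194800 rad/s
X_C = 1/(ωC) = 131.6 Ω
Parallel: admittances add. Y = 1/R + jωC
Y = (0.06667 + j0.007596) S
|Y| = 0.06710 S → |Z| = 1/|Y| = 14.90 Ω, ∠Z = −∠Y = -6.501°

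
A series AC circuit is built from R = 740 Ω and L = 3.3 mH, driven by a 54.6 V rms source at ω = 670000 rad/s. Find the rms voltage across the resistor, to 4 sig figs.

17.33 V

X_L = ωL = 2211 Ω
Z = 740.0 + j2211 Ω
|Z| = √(740.0² + 2211²) = 2332 Ω
I = V/|Z| = 23.42 mA
V_R = I·|Z_R| = 0.02342 × 740.0 = 17.33 V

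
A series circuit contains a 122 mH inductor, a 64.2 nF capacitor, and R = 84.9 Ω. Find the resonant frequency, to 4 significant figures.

1.798 kHz

ω₀ = 1/√(LC) = 1/√(0.122 × 6.42e-08) = 11300 rad/s
f₀ = ω₀/(2π) = 1.798 kHz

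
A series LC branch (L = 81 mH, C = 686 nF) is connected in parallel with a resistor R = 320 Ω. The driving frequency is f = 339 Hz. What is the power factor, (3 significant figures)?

ω = 2πf = 2130 rad/s
X_L = ωL = 173 Ω
X_C = 1/(ωC) = 684 Ω
Branch 1: Z₁ = R = 320 Ω
Branch 2 (series LC): Z₂ = j(X_L − X_C) = −j512 Ω
Parallel: Z = Z₁Z₂/(Z₁+Z₂), |Z| = 271 Ω, ∠Z = -32.0°
cos φ = cos(-32.0°) = 0.848

0.848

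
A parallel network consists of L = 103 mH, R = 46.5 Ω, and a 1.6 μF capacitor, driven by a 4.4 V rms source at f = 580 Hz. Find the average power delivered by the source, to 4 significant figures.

ω = 2πf = 3644 rad/s
X_L = ωL = 375.4 Ω
X_C = 1/(ωC) = 171.5 Ω
Parallel: admittances add. Y = 1/R + 1/(jωL) + jωC
Y = (0.02151 + j0.003167) S
|Y| = 0.02174 S → |Z| = 1/|Y| = 46.00 Ω, ∠Z = −∠Y = -8.377°
I = V/|Z| = 95.64 mA
P = VI cos φ = 4.4 × 0.09564 × cos(-8.377°) = 416.3 mW

416.3 mW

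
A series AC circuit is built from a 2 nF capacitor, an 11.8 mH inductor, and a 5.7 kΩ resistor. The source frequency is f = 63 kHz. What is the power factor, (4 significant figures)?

ω = 2πf = 395800 rad/s
X_L = ωL = 4671 Ω
X_C = 1/(ωC) = 1263 Ω
Net reactance X = X_L − X_C = 3408 Ω
Z = 5700 + j3408 Ω
|Z| = √(5700² + 3408²) = 6641 Ω
∠Z = arctan(3408/5700) = 30.87°
cos φ = cos(30.87°) = 0.8583

0.8583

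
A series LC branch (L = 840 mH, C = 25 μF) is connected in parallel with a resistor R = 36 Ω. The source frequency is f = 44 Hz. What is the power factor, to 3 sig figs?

0.925

ω = 2πf = 276.5 rad/s
X_L = ωL = 232 Ω
X_C = 1/(ωC) = 145 Ω
Branch 1: Z₁ = R = 36.0 Ω
Branch 2 (series LC): Z₂ = j(X_L − X_C) = j87.5 Ω
Parallel: Z = Z₁Z₂/(Z₁+Z₂), |Z| = 33.3 Ω, ∠Z = 22.4°
cos φ = cos(22.4°) = 0.925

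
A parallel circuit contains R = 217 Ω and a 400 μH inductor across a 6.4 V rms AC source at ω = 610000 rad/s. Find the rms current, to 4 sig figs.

X_L = ωL = 244.0 Ω
Parallel: admittances add. Y = 1/R + 1/(jωL)
Y = (0.004608 − j0.004098) S
|Y| = 0.006167 S → |Z| = 1/|Y| = 162.2 Ω, ∠Z = −∠Y = 41.65°
I = V/|Z| = 6.4/162.2 = 39.47 mA

39.47 mA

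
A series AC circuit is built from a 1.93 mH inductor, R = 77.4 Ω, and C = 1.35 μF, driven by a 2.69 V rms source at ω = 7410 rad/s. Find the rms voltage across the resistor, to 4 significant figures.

X_L = ωL = 14.30 Ω
X_C = 1/(ωC) = 99.97 Ω
Net reactance X = X_L − X_C = -85.66 Ω
Z = 77.40 − j85.66 Ω
|Z| = √(77.40² + 85.66²) = 115.5 Ω
I = V/|Z| = 23.30 mA
V_R = I·|Z_R| = 0.02330 × 77.40 = 1.803 V

1.803 V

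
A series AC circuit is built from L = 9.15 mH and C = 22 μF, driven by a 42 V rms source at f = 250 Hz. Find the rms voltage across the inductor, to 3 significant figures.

41.4 V

ω = 2πf = 1571 rad/s
X_L = ωL = 14.4 Ω
X_C = 1/(ωC) = 28.9 Ω
Net reactance X = X_L − X_C = -14.6 Ω
Z = − j14.6 Ω
|Z| = √(0² + 14.6²) = 14.6 Ω
I = V/|Z| = 2.88 A
V_L = I·|Z_L| = 2.88 × 14.4 = 41.4 V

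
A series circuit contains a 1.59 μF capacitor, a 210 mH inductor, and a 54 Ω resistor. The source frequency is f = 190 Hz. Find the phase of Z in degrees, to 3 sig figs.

ω = 2πf = 1194 rad/s
X_L = ωL = 251 Ω
X_C = 1/(ωC) = 527 Ω
Net reactance X = X_L − X_C = -276 Ω
Z = 54.0 − j276 Ω
|Z| = √(54.0² + 276²) = 281 Ω
∠Z = arctan(-276/54.0) = -78.9°

-78.9°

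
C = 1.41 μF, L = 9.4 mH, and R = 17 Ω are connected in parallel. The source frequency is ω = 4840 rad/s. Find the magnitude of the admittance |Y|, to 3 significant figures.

60.7 mS

X_L = ωL = 45.5 Ω
X_C = 1/(ωC) = 147 Ω
Parallel: admittances add. Y = 1/R + 1/(jωL) + jωC
Y = (0.0588 − j0.0152) S
|Y| = 0.0607 S → |Z| = 1/|Y| = 16.5 Ω, ∠Z = −∠Y = 14.4°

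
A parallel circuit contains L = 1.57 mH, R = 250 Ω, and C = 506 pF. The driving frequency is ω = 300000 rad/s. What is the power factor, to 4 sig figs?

X_L = ωL = 471.0 Ω
X_C = 1/(ωC) = 6588 Ω
Parallel: admittances add. Y = 1/R + 1/(jωL) + jωC
Y = (0.004000 − j0.001971) S
|Y| = 0.004459 S → |Z| = 1/|Y| = 224.2 Ω, ∠Z = −∠Y = 26.24°
cos φ = cos(26.24°) = 0.8970

0.8970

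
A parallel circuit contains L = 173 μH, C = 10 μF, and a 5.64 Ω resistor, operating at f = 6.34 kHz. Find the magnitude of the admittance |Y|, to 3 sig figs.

ω = 2πf = 39840 rad/s
X_L = ωL = 6.89 Ω
X_C = 1/(ωC) = 2.51 Ω
Parallel: admittances add. Y = 1/R + 1/(jωL) + jωC
Y = (0.177 + j0.253) S
|Y| = 0.309 S → |Z| = 1/|Y| = 3.23 Ω, ∠Z = −∠Y = -55.0°

309 mS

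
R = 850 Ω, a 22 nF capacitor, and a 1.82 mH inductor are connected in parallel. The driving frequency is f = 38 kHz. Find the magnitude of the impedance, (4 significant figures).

ω = 2πf = 238800 rad/s
X_L = ωL = 434.5 Ω
X_C = 1/(ωC) = 190.4 Ω
Parallel: admittances add. Y = 1/R + 1/(jωL) + jωC
Y = (0.001176 + j0.002951) S
|Y| = 0.003177 S → |Z| = 1/|Y| = 314.7 Ω, ∠Z = −∠Y = -68.27°

314.7 Ω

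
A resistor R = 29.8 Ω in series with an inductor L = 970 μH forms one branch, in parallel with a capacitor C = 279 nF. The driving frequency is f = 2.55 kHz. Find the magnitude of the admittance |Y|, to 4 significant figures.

27.97 mS

ω = 2πf = 16020 rad/s
X_L = ωL = 15.54 Ω
X_C = 1/(ωC) = 223.7 Ω
Branch 1 (R+jX_L): Z₁ = 29.80 + j15.54 Ω, |Z₁| = 33.61 Ω
Branch 2 (−jX_C): Z₂ = −j223.7 Ω
Parallel: Z = Z₁Z₂/(Z₁+Z₂), |Z| = 35.75 Ω, ∠Z = 19.40°
|Y| = 1/|Z| = 27.97 mS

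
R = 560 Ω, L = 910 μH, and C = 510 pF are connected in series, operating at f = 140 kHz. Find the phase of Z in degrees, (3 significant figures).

ω = 2πf = 879600 rad/s
X_L = ωL = 800 Ω
X_C = 1/(ωC) = 2230 Ω
Net reactance X = X_L − X_C = -1430 Ω
Z = 560 − j1430 Ω
|Z| = √(560² + 1430²) = 1530 Ω
∠Z = arctan(-1430/560) = -68.6°

-68.6°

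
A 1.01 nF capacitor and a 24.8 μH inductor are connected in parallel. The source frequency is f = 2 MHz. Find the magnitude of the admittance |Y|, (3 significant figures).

9.48 mS

ω = 2πf = 1.257e+07 rad/s
X_L = ωL = 312 Ω
X_C = 1/(ωC) = 78.8 Ω
Parallel: admittances add. Y = 1/(jωL) + jωC
Y = (0 + j0.00948) S
|Y| = 0.00948 S → |Z| = 1/|Y| = 105 Ω, ∠Z = −∠Y = -90.0°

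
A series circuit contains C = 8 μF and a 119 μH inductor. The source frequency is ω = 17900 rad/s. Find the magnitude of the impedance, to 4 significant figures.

4.853 Ω

X_L = ωL = 2.130 Ω
X_C = 1/(ωC) = 6.983 Ω
Net reactance X = X_L − X_C = -4.853 Ω
Z = − j4.853 Ω
|Z| = √(0² + 4.853²) = 4.853 Ω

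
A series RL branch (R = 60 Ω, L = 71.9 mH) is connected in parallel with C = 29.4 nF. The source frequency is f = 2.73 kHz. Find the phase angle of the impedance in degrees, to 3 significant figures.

ω = 2πf = 17150 rad/s
X_L = ωL = 1230 Ω
X_C = 1/(ωC) = 1980 Ω
Branch 1 (R+jX_L): Z₁ = 60.0 + j1230 Ω, |Z₁| = 1230 Ω
Branch 2 (−jX_C): Z₂ = −j1980 Ω
Parallel: Z = Z₁Z₂/(Z₁+Z₂), |Z| = 3260 Ω, ∠Z = 82.6°

82.6°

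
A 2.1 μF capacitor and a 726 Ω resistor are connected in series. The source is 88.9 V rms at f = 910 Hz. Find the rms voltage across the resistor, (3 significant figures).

88.3 V

ω = 2πf = 5718 rad/s
X_C = 1/(ωC) = 83.3 Ω
Z = 726 − j83.3 Ω
|Z| = √(726² + 83.3²) = 731 Ω
I = V/|Z| = 122 mA
V_R = I·|Z_R| = 0.122 × 726 = 88.3 V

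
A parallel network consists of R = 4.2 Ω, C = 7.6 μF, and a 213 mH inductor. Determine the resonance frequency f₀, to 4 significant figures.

125.1 Hz

ω₀ = 1/√(LC) = 1/√(0.213 × 7.6e-06) = 786.0 rad/s
f₀ = ω₀/(2π) = 125.1 Hz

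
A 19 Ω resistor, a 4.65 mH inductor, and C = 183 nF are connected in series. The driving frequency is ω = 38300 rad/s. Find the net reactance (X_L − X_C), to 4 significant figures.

35.42 Ω

X_L = ωL = 178.1 Ω
X_C = 1/(ωC) = 142.7 Ω
X = 178.1 − 142.7 = 35.42 Ω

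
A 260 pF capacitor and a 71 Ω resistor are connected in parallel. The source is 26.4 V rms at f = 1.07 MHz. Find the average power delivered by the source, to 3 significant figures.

ω = 2πf = 6.723e+06 rad/s
X_C = 1/(ωC) = 572 Ω
Parallel: admittances add. Y = 1/R + jωC
Y = (0.0141 + j0.00175) S
|Y| = 0.0142 S → |Z| = 1/|Y| = 70.5 Ω, ∠Z = −∠Y = -7.07°
I = V/|Z| = 375 mA
P = VI cos φ = 26.4 × 0.375 × cos(-7.07°) = 9.82 W

9.82 W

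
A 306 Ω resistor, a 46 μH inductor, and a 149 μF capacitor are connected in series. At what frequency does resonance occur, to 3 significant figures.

1.92 kHz

ω₀ = 1/√(LC) = 1/√(4.6e-05 × 0.000149) = 12080 rad/s
f₀ = ω₀/(2π) = 1.92 kHz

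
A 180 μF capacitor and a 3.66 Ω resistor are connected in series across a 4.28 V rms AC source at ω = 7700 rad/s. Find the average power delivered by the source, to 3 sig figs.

4.82 W

X_C = 1/(ωC) = 0.722 Ω
Z = 3.66 − j0.722 Ω
|Z| = √(3.66² + 0.722²) = 3.73 Ω
∠Z = arctan(-0.722/3.66) = -11.2°
I = V/|Z| = 1.15 A
P = VI cos φ = 4.28 × 1.15 × cos(-11.2°) = 4.82 W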